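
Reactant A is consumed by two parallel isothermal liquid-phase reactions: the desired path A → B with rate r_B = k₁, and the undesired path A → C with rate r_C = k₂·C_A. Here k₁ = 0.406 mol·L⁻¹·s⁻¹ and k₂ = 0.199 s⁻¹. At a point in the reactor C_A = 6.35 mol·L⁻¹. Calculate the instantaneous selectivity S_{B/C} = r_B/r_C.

0.321

S_{B/C} = r_B/r_C = (k₁)/(k₂·C_A) = (k₁/k₂)·C_A⁻¹.
= (0.406) / (0.199×6.350) = 0.4060/1.264 = 0.321.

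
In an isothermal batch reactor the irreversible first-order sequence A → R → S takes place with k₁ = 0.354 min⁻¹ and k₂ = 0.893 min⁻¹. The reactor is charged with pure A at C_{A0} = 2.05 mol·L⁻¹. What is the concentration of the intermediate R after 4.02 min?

For first-order series with pure A initially, C_R(t) = k₁C_{A0}/(k₂−k₁)·(e^(−k₁t) − e^(−k₂t)).
e^(−k₁t) = e^(−0.354×4.02) = e^(−1.423) = 0.2410; e^(−k₂t) = e^(−3.590) = 0.02760.
C_R = 0.354×2.05/(0.893−0.354) × (0.2410−0.02760) = 1.346×0.2134 = 0.2873 mol·L⁻¹.

0.287 mol·L⁻¹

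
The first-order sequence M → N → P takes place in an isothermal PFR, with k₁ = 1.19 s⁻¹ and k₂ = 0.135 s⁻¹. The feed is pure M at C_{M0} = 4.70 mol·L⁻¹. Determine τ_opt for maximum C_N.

Setting dC_N/dτ = 0 gives τ_opt = ln(k₂/k₁)/(k₂−k₁).
= ln(0.135/1.19)/(0.135−1.19) = ln(0.1134)/-1.055 = -2.176/-1.055 = 2.06 s.

2.06 s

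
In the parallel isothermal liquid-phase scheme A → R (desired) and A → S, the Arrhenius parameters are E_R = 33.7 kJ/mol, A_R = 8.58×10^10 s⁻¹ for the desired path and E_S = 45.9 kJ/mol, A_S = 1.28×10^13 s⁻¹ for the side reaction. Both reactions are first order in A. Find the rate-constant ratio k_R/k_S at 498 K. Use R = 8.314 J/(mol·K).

0.128

k_R/k_S = (A_R/A_S)·exp[−(E_R−E_S)/(RT)] = (A_R/A_S)·exp[(E_S−E_R)/(RT)].
(E_S−E_R)/(RT) = (45.9−33.7)×10³/(8.314×498) = 12200/4140 = 2.947.
k_R/k_S = (8.58×10^10/1.28×10^13)·exp(2.947) = 0.006703 × 19.04 = 0.128.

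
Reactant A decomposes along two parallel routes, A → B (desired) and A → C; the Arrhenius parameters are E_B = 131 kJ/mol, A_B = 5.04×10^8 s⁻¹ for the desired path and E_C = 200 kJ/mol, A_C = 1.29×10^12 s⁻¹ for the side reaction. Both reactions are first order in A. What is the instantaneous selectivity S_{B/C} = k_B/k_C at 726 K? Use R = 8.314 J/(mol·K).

36.0

k_B/k_C = (A_B/A_C)·exp[−(E_B−E_C)/(RT)] = (A_B/A_C)·exp[(E_C−E_B)/(RT)].
(E_C−E_B)/(RT) = (200−131)×10³/(8.314×726) = 69000/6036 = 11.43.
k_B/k_C = (5.04×10^8/1.29×10^12)·exp(11.43) = 3.907×10^-4 × 92178 = 36.0.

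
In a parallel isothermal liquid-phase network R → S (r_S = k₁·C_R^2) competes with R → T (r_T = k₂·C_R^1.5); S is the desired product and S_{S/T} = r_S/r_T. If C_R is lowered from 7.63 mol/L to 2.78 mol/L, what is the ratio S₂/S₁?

0.604

S_{S/T} = (k₁/k₂)·C_R^0.5, so S₂/S₁ = (C_{R,2}/C_{R,1})^0.5.
= (2.78/7.63)^0.5 = (0.3644)^0.5 = 0.604.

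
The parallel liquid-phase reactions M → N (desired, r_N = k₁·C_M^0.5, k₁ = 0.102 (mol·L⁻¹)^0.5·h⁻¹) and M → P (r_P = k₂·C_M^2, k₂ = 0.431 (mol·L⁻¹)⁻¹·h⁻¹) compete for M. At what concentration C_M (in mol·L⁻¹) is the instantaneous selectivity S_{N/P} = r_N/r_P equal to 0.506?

0.603 mol·L⁻¹

S_{N/P} = (k₁/k₂)·C_M^-1.5 ⇒ C_M = (S·k₂/k₁)^(1/(-1.5)).
= (0.506×0.431/0.102)^(-0.6667) = (2.138)^(-0.6667) = 0.603 mol·L⁻¹.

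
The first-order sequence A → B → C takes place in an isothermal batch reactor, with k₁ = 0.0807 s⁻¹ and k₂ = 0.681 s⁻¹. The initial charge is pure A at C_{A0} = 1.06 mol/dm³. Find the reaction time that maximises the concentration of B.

Setting dC_B/dt = 0 gives t_opt = ln(k₂/k₁)/(k₂−k₁).
= ln(0.681/0.0807)/(0.681−0.0807) = ln(8.439)/0.6003 = 2.133/0.6003 = 3.55 s.

3.55 s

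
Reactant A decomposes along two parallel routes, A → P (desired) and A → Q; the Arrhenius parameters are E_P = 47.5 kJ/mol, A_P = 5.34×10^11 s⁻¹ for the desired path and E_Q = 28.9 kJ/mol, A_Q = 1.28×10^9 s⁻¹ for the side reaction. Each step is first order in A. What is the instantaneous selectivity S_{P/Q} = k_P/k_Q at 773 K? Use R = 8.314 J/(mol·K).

k_P/k_Q = (A_P/A_Q)·exp[−(E_P−E_Q)/(RT)] = (A_P/A_Q)·exp[(E_Q−E_P)/(RT)].
(E_Q−E_P)/(RT) = (28.9−47.5)×10³/(8.314×773) = -18600/6427 = -2.894.
k_P/k_Q = (5.34×10^11/1.28×10^9)·exp(-2.894) = 417.2 × 0.05535 = 23.1.

23.1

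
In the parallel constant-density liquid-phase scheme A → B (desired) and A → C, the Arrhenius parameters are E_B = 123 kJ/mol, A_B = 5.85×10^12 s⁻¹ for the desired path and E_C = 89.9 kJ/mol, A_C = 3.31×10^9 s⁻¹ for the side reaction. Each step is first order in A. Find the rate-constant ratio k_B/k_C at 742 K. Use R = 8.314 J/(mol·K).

8.26

k_B/k_C = (A_B/A_C)·exp[−(E_B−E_C)/(RT)] = (A_B/A_C)·exp[(E_C−E_B)/(RT)].
(E_C−E_B)/(RT) = (89.9−123)×10³/(8.314×742) = -33100/6169 = -5.366.
k_B/k_C = (5.85×10^12/3.31×10^9)·exp(-5.366) = 1767 × 0.004675 = 8.26.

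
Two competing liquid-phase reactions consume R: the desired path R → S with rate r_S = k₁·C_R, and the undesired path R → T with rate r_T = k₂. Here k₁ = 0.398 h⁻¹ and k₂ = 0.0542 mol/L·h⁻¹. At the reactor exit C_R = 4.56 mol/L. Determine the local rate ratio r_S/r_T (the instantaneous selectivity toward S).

S_{S/T} = r_S/r_T = (k₁·C_R)/(k₂) = (k₁/k₂)·C_R.
= (0.398×4.560) / (0.0542) = 1.815/0.05420 = 33.5.

33.5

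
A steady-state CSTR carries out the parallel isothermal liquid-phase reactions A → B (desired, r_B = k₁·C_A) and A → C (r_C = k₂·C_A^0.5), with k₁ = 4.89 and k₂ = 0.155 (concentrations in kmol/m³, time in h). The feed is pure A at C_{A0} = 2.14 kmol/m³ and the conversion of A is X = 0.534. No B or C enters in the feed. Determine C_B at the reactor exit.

Exit C_A = C_{A0}(1−X) = 2.14×0.466 = 0.9972 kmol/m³.
In a CSTR the entire volume is at exit conditions, so r_B = 4.89×0.9972 = 4.877 and r_C = 0.155×0.9972^0.5 = 0.1548.
Fraction of consumed A going to B: r_B/(r_B+r_C) = 0.9692.
C_B = 0.9692·C_{A0}·X = 0.9692×2.14×0.534 = 1.11 kmol/m³.

1.11 kmol/m³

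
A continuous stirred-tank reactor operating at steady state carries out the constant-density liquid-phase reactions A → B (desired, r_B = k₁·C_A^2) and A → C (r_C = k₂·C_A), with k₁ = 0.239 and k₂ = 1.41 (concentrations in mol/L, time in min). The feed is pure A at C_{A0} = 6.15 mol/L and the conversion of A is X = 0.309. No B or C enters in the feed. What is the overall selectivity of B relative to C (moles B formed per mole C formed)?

Exit C_A = C_{A0}(1−X) = 6.15×0.691 = 4.250 mol/L.
Rates in a CSTR are evaluated at the outlet concentration: r_B = 0.239×4.250^2 = 4.316, r_C = 1.41×4.250 = 5.992.
Overall selectivity = C_B/C_C = r_Bτ/(r_Cτ) = r_B/r_C = 0.720.

0.720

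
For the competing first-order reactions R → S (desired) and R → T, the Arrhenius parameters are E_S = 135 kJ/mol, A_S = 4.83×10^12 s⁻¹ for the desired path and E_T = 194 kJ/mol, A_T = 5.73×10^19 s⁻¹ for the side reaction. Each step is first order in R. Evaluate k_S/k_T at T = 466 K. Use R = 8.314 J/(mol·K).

With equal orders, S_{S/T} = k_S/k_T = (A_S/A_T)·exp[(E_T−E_S)/(RT)].
(E_T−E_S)/(RT) = (194−135)×10³/(8.314×466) = 59000/3874 = 15.23.
k_S/k_T = (4.83×10^12/5.73×10^19)·exp(15.23) = 8.429×10^-8 × 4.108×10^6 = 0.346.
Since E_S < E_T, lowering the temperature improves selectivity toward S.

0.346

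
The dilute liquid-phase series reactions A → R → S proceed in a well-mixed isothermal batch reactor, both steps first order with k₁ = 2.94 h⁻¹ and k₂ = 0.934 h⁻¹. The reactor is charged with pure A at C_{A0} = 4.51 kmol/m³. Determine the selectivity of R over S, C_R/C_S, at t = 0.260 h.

For first-order series with pure A initially, C_R(t) = k₁C_{A0}/(k₂−k₁)·(e^(−k₁t) − e^(−k₂t)).
e^(−k₁t) = e^(−2.94×0.260) = e^(−0.7644) = 0.4656; e^(−k₂t) = e^(−0.2428) = 0.7844.
C_R = 2.94×4.51/(0.934−2.94) × (0.4656−0.7844) = (-6.610)×(-0.3188) = 2.107 kmol/m³.
C_A = C_{A0}e^(−k₁t) = 2.100 kmol/m³, so C_S = C_{A0}−C_A−C_R = 0.3030 kmol/m³; C_R/C_S = 6.95.

6.95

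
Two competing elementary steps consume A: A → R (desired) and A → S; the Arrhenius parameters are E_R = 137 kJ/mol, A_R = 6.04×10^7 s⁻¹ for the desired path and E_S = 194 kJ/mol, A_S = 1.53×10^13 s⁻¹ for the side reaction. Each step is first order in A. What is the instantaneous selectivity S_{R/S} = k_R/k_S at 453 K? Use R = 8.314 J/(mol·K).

k_R/k_S = (A_R/A_S)·exp[−(E_R−E_S)/(RT)] = (A_R/A_S)·exp[(E_S−E_R)/(RT)].
(E_S−E_R)/(RT) = (194−137)×10³/(8.314×453) = 57000/3766 = 15.13.
k_R/k_S = (6.04×10^7/1.53×10^13)·exp(15.13) = 3.948×10^-6 × 3.739×10^6 = 14.8.

14.8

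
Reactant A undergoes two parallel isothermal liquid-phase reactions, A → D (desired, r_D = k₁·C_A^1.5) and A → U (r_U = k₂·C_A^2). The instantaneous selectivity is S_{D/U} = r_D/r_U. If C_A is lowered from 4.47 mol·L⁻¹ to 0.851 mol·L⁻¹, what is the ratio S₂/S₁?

S_{D/U} = (k₁/k₂)·C_A^-0.5, so S₂/S₁ = (C_{A,2}/C_{A,1})^-0.5.
= (0.851/4.47)^(-0.5) = (0.1904)^(-0.5) = 2.29.
Selectivity toward D rises as C_A falls — low-concentration operation is favoured.

2.29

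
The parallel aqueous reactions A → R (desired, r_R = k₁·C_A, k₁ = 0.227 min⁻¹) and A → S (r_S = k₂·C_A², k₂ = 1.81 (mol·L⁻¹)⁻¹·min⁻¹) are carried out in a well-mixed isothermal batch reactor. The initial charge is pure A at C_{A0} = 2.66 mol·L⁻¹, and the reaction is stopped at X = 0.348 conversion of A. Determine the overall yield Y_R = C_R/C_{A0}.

C_A = C_{A0}(1−X) = 1.734 mol·L⁻¹.
Along a PFR/batch, dC_R/dC_A = −r_R/(r_R+r_S) = −k₁/(k₁+k₂·C_A).
Integrating from C_{A0} to C_A: C_R = (0.227/1.81)·ln[(0.227+1.81·2.66)/(0.227+1.81·1.73)] = 0.1254·ln(5.042/3.366) = 0.05066 mol·L⁻¹.
Y_R = C_R/C_{A0} = 0.05066/2.66 = 0.0190.

0.0190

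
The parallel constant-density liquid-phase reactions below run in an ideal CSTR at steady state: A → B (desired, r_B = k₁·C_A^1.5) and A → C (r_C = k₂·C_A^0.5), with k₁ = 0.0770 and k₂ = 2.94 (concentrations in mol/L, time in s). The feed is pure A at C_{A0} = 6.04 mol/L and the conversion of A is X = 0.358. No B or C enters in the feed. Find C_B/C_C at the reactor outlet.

0.102

Exit C_A = C_{A0}(1−X) = 6.04×0.642 = 3.878 mol/L.
A CSTR operates uniformly at the exit composition, giving r_B = 0.5880 and r_C = 5.789 (each k·C_A^n at C_A = 3.878).
Overall selectivity = C_B/C_C = r_Bτ/(r_Cτ) = r_B/r_C = 0.102.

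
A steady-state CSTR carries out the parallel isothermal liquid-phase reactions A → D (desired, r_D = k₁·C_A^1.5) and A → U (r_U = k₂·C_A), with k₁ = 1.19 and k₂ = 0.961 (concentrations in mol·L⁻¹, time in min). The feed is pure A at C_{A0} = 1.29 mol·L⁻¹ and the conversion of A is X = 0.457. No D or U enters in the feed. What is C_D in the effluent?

Exit C_A = C_{A0}(1−X) = 1.29×0.543 = 0.7005 mol·L⁻¹.
In a CSTR the entire volume is at exit conditions, so r_D = 1.19×0.7005^1.5 = 0.6976 and r_U = 0.961×0.7005 = 0.6732.
Fraction of consumed A going to D: r_D/(r_D+r_U) = 0.5089.
C_D = 0.5089·C_{A0}·X = 0.5089×1.29×0.457 = 0.300 mol·L⁻¹.

0.300 mol·L⁻¹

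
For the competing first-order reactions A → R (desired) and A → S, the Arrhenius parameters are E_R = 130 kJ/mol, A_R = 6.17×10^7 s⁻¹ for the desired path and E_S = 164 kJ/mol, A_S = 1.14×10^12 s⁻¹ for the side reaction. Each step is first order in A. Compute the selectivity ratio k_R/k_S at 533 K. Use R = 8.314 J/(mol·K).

With equal orders, S_{R/S} = k_R/k_S = (A_R/A_S)·exp[(E_S−E_R)/(RT)].
(E_S−E_R)/(RT) = (164−130)×10³/(8.314×533) = 34000/4431 = 7.673.
k_R/k_S = (6.17×10^7/1.14×10^12)·exp(7.673) = 5.412×10^-5 × 2149 = 0.116.

0.116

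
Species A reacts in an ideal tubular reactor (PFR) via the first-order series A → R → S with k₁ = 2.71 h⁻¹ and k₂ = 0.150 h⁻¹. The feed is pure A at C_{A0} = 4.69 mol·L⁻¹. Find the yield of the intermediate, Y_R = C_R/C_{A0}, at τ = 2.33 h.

For first-order series with pure A initially, C_R(τ) = k₁C_{A0}/(k₂−k₁)·(e^(−k₁τ) − e^(−k₂τ)).
e^(−k₁τ) = e^(−2.71×2.33) = e^(−6.314) = 0.001810; e^(−k₂τ) = e^(−0.3495) = 0.7050.
C_R = 2.71×4.69/(0.150−2.71) × (0.001810−0.7050) = (-4.965)×(-0.7032) = 3.491 mol·L⁻¹.
Y_R = C_R/C_{A0} = 3.491/4.69 = 0.744.

0.744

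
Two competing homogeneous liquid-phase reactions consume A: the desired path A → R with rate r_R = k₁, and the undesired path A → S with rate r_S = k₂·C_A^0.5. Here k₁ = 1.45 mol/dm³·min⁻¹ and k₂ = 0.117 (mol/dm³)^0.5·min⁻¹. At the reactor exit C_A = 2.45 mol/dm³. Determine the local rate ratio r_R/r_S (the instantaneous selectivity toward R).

S_{R/S} = r_R/r_S = (k₁)/(k₂·C_A^0.5) = (k₁/k₂)·C_A^-0.5.
= (1.45) / (0.117×2.450^0.5) = 1.450/0.1831 = 7.92.
The undesired path is higher order in A, so low C_A (CSTR or dilute feed) favours R.

7.92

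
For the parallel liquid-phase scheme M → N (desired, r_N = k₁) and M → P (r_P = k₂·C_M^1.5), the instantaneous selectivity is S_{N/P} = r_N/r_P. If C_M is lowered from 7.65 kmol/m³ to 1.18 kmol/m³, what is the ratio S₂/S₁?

S_{N/P} = (k₁/k₂)·C_M^-1.5, so S₂/S₁ = (C_{M,2}/C_{M,1})^-1.5.
= (1.18/7.65)^(-1.5) = (0.1542)^(-1.5) = 16.5.

16.5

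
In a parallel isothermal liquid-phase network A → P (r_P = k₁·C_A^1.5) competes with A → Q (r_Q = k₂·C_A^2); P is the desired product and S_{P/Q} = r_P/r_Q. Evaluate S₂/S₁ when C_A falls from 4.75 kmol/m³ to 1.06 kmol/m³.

2.12

S_{P/Q} = (k₁/k₂)·C_A^-0.5, so S₂/S₁ = (C_{A,2}/C_{A,1})^-0.5.
= (1.06/4.75)^(-0.5) = (0.2232)^(-0.5) = 2.12.
Selectivity toward P rises as C_A falls — low-concentration operation is favoured.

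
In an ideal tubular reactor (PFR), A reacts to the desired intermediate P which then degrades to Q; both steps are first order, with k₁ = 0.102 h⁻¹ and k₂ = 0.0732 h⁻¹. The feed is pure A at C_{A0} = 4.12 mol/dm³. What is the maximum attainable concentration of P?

Evaluating C_P at τ_opt = ln(k₂/k₁)/(k₂−k₁) gives C_{P,max}/C_{A0} = (k₁/k₂)^[k₂/(k₂−k₁)].
= (0.102/0.0732)^(0.0732/(0.0732−0.102)) = (1.393)^(-2.542) = 0.4303.
C_{P,max} = 0.4303×4.12 = 1.77 mol/dm³.

1.77 mol/dm³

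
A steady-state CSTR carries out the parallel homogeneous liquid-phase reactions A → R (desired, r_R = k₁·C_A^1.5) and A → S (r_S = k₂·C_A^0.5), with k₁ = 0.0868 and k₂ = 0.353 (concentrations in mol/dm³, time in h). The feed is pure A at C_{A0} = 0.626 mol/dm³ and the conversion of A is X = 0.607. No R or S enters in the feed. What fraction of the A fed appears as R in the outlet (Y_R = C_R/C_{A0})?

Exit C_A = C_{A0}(1−X) = 0.626×0.393 = 0.2460 mol/dm³.
Rates in a CSTR are evaluated at the outlet concentration: r_R = 0.0868×0.2460^1.5 = 0.01059, r_S = 0.353×0.2460^0.5 = 0.1751.
Fraction of consumed A going to R: r_R/(r_R+r_S) = 0.05704.
C_R = 0.05704·C_{A0}·X = 0.05704×0.626×0.607 = 0.0217 mol/dm³; Y_R = C_R/C_{A0} = 0.0346.

0.0346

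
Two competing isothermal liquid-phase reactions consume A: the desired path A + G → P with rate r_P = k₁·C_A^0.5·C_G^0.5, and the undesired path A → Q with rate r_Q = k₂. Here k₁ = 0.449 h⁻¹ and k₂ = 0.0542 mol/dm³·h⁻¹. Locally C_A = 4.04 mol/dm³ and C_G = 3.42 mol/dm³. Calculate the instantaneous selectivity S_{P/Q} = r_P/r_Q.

30.8

S_{P/Q} = r_P/r_Q = (k₁·C_A^0.5·C_G^0.5)/(k₂) = (k₁/k₂)·C_A^0.5·C_G^0.5.
= (0.449×4.040^0.5×3.420^0.5) / (0.0542) = 1.669/0.05420 = 30.8.
Since the desired path is higher order in A, keeping C_A high (PFR or concentrated feed) favours P.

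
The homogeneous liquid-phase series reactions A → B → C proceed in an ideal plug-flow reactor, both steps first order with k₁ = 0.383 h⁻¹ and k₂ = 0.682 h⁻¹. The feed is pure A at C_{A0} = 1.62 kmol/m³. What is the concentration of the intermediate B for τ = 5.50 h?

0.204 kmol/m³

Solving the coupled first-order balances gives C_B(τ) = [k₁/(k₂−k₁)]·C_{A0}·(e^(−k₁τ) − e^(−k₂τ)).
e^(−k₁τ) = e^(−0.383×5.50) = e^(−2.107) = 0.1217; e^(−k₂τ) = e^(−3.751) = 0.02349.
C_B = 0.383×1.62/(0.682−0.383) × (0.1217−0.02349) = 2.075×0.09817 = 0.2037 kmol/m³.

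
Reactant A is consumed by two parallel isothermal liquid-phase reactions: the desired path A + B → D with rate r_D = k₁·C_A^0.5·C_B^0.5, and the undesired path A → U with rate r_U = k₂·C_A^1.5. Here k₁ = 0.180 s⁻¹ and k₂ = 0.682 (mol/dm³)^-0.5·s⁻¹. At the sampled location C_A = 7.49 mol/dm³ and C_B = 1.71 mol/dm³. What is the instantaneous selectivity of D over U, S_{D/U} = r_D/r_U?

S_{D/U} = r_D/r_U = (k₁·C_A^0.5·C_B^0.5)/(k₂·C_A^1.5) = (k₁/k₂)·C_A⁻¹·C_B^0.5.
= (0.180×7.490^0.5×1.710^0.5) / (0.682×7.490^1.5) = 0.6442/13.98 = 0.0461.

0.0461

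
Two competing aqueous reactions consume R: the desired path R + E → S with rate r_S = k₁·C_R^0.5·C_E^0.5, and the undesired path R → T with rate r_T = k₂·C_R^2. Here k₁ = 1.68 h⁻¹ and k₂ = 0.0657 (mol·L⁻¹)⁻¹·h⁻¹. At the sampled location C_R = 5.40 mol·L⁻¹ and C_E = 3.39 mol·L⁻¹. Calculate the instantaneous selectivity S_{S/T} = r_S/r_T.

S_{S/T} = r_S/r_T = (k₁·C_R^0.5·C_E^0.5)/(k₂·C_R^2) = (k₁/k₂)·C_R^-1.5·C_E^0.5.
= (1.68×5.400^0.5×3.390^0.5) / (0.0657×5.400^2) = 7.188/1.916 = 3.75.

3.75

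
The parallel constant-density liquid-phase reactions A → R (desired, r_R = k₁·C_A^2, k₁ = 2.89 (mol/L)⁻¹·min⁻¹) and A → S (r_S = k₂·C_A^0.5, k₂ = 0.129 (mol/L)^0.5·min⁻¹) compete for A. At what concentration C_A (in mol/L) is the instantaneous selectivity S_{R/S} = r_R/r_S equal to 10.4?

S_{R/S} = (k₁/k₂)·C_A^1.5 ⇒ C_A = (S·k₂/k₁)^(1/1.5).
= (10.4×0.129/2.89)^(0.6667) = (0.4642)^(0.6667) = 0.600 mol/L.

0.600 mol/L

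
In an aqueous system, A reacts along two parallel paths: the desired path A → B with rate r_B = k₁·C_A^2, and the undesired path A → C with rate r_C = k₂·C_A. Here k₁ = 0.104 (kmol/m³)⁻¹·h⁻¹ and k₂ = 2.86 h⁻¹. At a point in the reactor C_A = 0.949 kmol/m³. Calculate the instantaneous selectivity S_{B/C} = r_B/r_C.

S_{B/C} = r_B/r_C = (k₁·C_A^2)/(k₂·C_A) = (k₁/k₂)·C_A.
= (0.104×0.9490^2) / (2.86×0.9490) = 0.09366/2.714 = 0.0345.

0.0345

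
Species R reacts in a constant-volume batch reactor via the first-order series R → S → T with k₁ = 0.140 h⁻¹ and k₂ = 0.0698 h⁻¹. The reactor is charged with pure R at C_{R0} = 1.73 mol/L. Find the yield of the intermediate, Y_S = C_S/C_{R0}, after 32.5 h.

0.185

The intermediate concentration in a first-order A→B→C sequence is C_S = k₁C_{R0}(e^(−k₁t) − e^(−k₂t))/(k₂−k₁).
e^(−k₁t) = e^(−0.140×32.5) = e^(−4.550) = 0.01057; e^(−k₂t) = e^(−2.268) = 0.1035.
C_S = 0.140×1.73/(0.0698−0.140) × (0.01057−0.1035) = (-3.450)×(-0.09290) = 0.3205 mol/L.
Y_S = C_S/C_{R0} = 0.3205/1.73 = 0.185.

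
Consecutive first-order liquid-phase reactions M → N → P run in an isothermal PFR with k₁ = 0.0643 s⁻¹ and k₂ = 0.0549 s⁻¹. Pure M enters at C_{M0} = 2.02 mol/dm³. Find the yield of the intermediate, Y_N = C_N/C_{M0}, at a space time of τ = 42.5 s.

0.218

The intermediate concentration in a first-order A→B→C sequence is C_N = k₁C_{M0}(e^(−k₁τ) − e^(−k₂τ))/(k₂−k₁).
e^(−k₁τ) = e^(−0.0643×42.5) = e^(−2.733) = 0.06504; e^(−k₂τ) = e^(−2.333) = 0.09698.
C_N = 0.0643×2.02/(0.0549−0.0643) × (0.06504−0.09698) = (-13.82)×(-0.03194) = 0.4413 mol/dm³.
Y_N = C_N/C_{M0} = 0.4413/2.02 = 0.218.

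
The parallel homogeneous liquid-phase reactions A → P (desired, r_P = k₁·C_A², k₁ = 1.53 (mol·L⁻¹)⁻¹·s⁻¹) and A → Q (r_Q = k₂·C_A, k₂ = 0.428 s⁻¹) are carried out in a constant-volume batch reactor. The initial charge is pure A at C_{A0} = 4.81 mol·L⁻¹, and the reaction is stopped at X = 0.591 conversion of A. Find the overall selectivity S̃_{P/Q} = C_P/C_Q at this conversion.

11.4

C_A = C_{A0}(1−X) = 1.967 mol·L⁻¹.
Along a PFR/batch, dC_Q/dC_A = −r_Q/(r_P+r_Q) = −k₂/(k₂+k₁·C_A).
Integrating from C_{A0} to C_A: C_Q = (0.428/1.53)·ln[(0.428+1.53·4.81)/(0.428+1.53·1.97)] = 0.2797·ln(7.787/3.438) = 0.2287 mol·L⁻¹.
Then C_P = (C_{A0}−C_A) − C_Q = 2.843 − 0.2287 = 2.614 mol·L⁻¹.
S̃_{P/Q} = C_P/C_Q = 2.614/0.2287 = 11.4.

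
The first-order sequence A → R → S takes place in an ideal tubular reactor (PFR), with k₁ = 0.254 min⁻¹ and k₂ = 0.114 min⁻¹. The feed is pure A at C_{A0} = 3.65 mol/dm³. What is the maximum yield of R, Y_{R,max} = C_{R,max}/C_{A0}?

Evaluating C_R at τ_opt = ln(k₂/k₁)/(k₂−k₁) gives C_{R,max}/C_{A0} = (k₁/k₂)^[k₂/(k₂−k₁)].
= (0.254/0.114)^(0.114/(0.114−0.254)) = (2.228)^(-0.8143) = 0.5208.

0.521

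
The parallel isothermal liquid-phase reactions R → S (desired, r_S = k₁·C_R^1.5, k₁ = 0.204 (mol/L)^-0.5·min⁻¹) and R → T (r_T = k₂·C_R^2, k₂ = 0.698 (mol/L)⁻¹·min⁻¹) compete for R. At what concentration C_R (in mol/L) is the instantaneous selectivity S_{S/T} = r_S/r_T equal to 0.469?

0.388 mol/L

S_{S/T} = (k₁/k₂)·C_R^-0.5 ⇒ C_R = (S·k₂/k₁)^(-2).
= (0.469×0.698/0.204)^(-2) = (1.605)^(-2) = 0.388 mol/L.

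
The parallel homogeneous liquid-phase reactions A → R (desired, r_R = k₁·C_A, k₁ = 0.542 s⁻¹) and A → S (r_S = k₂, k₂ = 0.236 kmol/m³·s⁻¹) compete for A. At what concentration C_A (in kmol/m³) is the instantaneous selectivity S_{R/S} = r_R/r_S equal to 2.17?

0.945 kmol/m³

S_{R/S} = (k₁/k₂)·C_A ⇒ C_A = S·k₂/k₁.
= 2.17×0.236/0.542 = 0.945 kmol/m³.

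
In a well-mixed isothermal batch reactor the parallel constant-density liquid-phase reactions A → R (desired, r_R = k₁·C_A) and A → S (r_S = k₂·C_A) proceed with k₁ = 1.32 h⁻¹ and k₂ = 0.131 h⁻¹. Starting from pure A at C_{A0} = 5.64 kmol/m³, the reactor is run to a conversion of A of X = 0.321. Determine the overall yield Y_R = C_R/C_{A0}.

C_A = C_{A0}(1−X) = 3.830 kmol/m³.
Both paths are first order in A, so the instantaneous fraction to R is constant: dC_R/d(−C_A) = k₁/(k₁+k₂) = 0.9097.
C_R = 0.9097·(C_{A0}−C_A) = 0.9097×1.810 = 1.65 kmol/m³.
Y_R = C_R/C_{A0} = 1.647/5.64 = 0.292.

0.292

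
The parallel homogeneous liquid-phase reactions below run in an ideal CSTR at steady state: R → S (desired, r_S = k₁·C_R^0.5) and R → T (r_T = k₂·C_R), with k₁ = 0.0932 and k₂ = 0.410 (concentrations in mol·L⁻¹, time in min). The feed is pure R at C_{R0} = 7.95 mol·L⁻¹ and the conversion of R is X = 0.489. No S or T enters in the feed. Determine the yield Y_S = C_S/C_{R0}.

Exit C_R = C_{R0}(1−X) = 7.95×0.511 = 4.062 mol·L⁻¹.
In a CSTR the entire volume is at exit conditions, so r_S = 0.0932×4.062^0.5 = 0.1878 and r_T = 0.410×4.062 = 1.666.
Fraction of consumed R going to S: r_S/(r_S+r_T) = 0.1014.
C_S = 0.1014·C_{R0}·X = 0.1014×7.95×0.489 = 0.394 mol·L⁻¹; Y_S = C_S/C_{R0} = 0.0496.

0.0496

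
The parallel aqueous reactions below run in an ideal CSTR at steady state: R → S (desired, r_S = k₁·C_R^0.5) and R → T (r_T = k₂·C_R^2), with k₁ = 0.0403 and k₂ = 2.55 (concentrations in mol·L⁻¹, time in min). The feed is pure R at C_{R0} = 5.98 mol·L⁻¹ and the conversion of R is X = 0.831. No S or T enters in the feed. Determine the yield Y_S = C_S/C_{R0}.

0.0127

Exit C_R = C_{R0}(1−X) = 5.98×0.169 = 1.011 mol·L⁻¹.
Rates in a CSTR are evaluated at the outlet concentration: r_S = 0.0403×1.011^0.5 = 0.04051, r_T = 2.55×1.011^2 = 2.604.
Fraction of consumed R going to S: r_S/(r_S+r_T) = 0.01532.
C_S = 0.01532·C_{R0}·X = 0.01532×5.98×0.831 = 0.0761 mol·L⁻¹; Y_S = C_S/C_{R0} = 0.0127.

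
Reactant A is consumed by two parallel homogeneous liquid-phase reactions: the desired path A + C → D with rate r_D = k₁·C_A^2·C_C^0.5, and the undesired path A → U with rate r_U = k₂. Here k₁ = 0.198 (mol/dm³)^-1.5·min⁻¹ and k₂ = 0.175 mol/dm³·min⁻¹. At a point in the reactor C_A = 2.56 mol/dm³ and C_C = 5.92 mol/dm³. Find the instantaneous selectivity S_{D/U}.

18.0

S_{D/U} = r_D/r_U = (k₁·C_A^2·C_C^0.5)/(k₂) = (k₁/k₂)·C_A^2·C_C^0.5.
= (0.198×2.560^2×5.920^0.5) / (0.175) = 3.157/0.1750 = 18.0.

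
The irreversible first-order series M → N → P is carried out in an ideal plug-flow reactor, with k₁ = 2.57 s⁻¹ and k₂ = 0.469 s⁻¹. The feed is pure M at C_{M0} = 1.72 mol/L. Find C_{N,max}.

1.18 mol/L

For a first-order series the maximum intermediate yield is C_{N,max}/C_{M0} = (k₁/k₂)^[k₂/(k₂−k₁)].
= (2.57/0.469)^(0.469/(0.469−2.57)) = (5.480)^(-0.2232) = 0.6841.
C_{N,max} = 0.6841×1.72 = 1.18 mol/L.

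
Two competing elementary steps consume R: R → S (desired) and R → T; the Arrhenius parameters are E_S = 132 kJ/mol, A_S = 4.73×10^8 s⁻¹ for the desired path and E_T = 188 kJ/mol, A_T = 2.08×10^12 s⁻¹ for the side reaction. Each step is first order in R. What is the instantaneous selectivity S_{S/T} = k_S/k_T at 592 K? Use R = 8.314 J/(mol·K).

With equal orders, S_{S/T} = k_S/k_T = (A_S/A_T)·exp[(E_T−E_S)/(RT)].
(E_T−E_S)/(RT) = (188−132)×10³/(8.314×592) = 56000/4922 = 11.38.
k_S/k_T = (4.73×10^8/2.08×10^12)·exp(11.38) = 2.274×10^-4 × 87356 = 19.9.

19.9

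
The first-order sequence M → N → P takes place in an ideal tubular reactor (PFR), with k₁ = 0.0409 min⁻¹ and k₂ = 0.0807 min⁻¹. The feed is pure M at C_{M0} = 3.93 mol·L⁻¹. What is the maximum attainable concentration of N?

0.991 mol·L⁻¹

For a first-order series the maximum intermediate yield is C_{N,max}/C_{M0} = (k₁/k₂)^[k₂/(k₂−k₁)].
= (0.0409/0.0807)^(0.0807/(0.0807−0.0409)) = (0.5068)^(2.028) = 0.2521.
C_{N,max} = 0.2521×3.93 = 0.991 mol·L⁻¹.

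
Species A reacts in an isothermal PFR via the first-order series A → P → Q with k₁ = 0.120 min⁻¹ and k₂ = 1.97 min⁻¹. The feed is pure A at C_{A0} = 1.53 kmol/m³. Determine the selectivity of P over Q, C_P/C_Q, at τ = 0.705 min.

1.15

Solving the coupled first-order balances gives C_P(τ) = [k₁/(k₂−k₁)]·C_{A0}·(e^(−k₁τ) − e^(−k₂τ)).
e^(−k₁τ) = e^(−0.120×0.705) = e^(−0.08460) = 0.9189; e^(−k₂τ) = e^(−1.389) = 0.2494.
C_P = 0.120×1.53/(1.97−0.120) × (0.9189−0.2494) = 0.09924×0.6695 = 0.06645 kmol/m³.
C_A = C_{A0}e^(−k₁τ) = 1.406 kmol/m³, so C_Q = C_{A0}−C_A−C_P = 0.05767 kmol/m³; C_P/C_Q = 1.15.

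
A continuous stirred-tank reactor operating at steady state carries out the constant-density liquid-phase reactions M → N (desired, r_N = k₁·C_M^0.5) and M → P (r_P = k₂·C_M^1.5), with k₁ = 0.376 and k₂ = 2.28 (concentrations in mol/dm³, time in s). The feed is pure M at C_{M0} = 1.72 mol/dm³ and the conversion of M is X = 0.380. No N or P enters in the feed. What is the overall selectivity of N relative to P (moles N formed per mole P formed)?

0.155

Exit C_M = C_{M0}(1−X) = 1.72×0.620 = 1.066 mol/dm³.
In a CSTR the entire volume is at exit conditions, so r_N = 0.376×1.066^0.5 = 0.3883 and r_P = 2.28×1.066^1.5 = 2.511.
Overall selectivity = C_N/C_P = r_Nτ/(r_Pτ) = r_N/r_P = 0.155.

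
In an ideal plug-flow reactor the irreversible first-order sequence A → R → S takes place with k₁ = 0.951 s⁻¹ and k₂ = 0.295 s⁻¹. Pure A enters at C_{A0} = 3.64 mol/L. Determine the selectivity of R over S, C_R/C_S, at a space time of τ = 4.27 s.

Solving the coupled first-order balances gives C_R(τ) = [k₁/(k₂−k₁)]·C_{A0}·(e^(−k₁τ) − e^(−k₂τ)).
e^(−k₁τ) = e^(−0.951×4.27) = e^(−4.061) = 0.01724; e^(−k₂τ) = e^(−1.260) = 0.2838.
C_R = 0.951×3.64/(0.295−0.951) × (0.01724−0.2838) = (-5.277)×(-0.2665) = 1.406 mol/L.
C_A = C_{A0}e^(−k₁τ) = 0.06274 mol/L, so C_S = C_{A0}−C_A−C_R = 2.171 mol/L; C_R/C_S = 0.648.

0.648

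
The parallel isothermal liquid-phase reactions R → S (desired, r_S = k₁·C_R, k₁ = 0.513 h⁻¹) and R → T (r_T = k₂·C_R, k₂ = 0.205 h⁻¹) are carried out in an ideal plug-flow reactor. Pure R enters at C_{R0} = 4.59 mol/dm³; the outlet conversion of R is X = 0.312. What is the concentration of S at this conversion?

1.02 mol/dm³

C_R = C_{R0}(1−X) = 3.158 mol/dm³.
Both paths are first order in R, so the instantaneous fraction to S is constant: dC_S/d(−C_R) = k₁/(k₁+k₂) = 0.7145.
C_S = 0.7145·(C_{R0}−C_R) = 0.7145×1.432 = 1.02 mol/dm³.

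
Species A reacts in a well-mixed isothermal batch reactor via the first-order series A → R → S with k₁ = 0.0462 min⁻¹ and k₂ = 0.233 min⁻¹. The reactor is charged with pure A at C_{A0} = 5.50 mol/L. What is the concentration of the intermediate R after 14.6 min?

0.648 mol/L

For first-order series with pure A initially, C_R(t) = k₁C_{A0}/(k₂−k₁)·(e^(−k₁t) − e^(−k₂t)).
e^(−k₁t) = e^(−0.0462×14.6) = e^(−0.6745) = 0.5094; e^(−k₂t) = e^(−3.402) = 0.03331.
C_R = 0.0462×5.50/(0.233−0.0462) × (0.5094−0.03331) = 1.360×0.4761 = 0.6476 mol/L.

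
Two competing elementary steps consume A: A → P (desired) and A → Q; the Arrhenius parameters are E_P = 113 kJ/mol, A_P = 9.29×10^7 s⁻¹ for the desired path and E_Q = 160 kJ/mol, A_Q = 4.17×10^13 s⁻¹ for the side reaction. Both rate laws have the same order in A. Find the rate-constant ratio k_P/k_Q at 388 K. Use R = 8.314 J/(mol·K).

k_P/k_Q = (A_P/A_Q)·exp[−(E_P−E_Q)/(RT)] = (A_P/A_Q)·exp[(E_Q−E_P)/(RT)].
(E_Q−E_P)/(RT) = (160−113)×10³/(8.314×388) = 47000/3226 = 14.57.
k_P/k_Q = (9.29×10^7/4.17×10^13)·exp(14.57) = 2.228×10^-6 × 2.126×10^6 = 4.74.

4.74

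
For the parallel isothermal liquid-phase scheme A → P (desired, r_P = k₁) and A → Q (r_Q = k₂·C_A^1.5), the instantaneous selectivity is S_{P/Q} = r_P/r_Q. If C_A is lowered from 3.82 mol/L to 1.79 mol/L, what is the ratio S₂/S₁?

3.12

S_{P/Q} = (k₁/k₂)·C_A^-1.5, so S₂/S₁ = (C_{A,2}/C_{A,1})^-1.5.
= (1.79/3.82)^(-1.5) = (0.4686)^(-1.5) = 3.12.
Selectivity toward P rises as C_A falls — low-concentration operation is favoured.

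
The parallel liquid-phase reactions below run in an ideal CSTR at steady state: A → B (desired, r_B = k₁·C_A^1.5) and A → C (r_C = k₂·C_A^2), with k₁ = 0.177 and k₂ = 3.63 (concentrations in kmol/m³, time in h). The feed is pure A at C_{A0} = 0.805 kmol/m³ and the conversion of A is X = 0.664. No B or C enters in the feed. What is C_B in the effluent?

0.0458 kmol/m³

Exit C_A = C_{A0}(1−X) = 0.805×0.336 = 0.2705 kmol/m³.
Rates in a CSTR are evaluated at the outlet concentration: r_B = 0.177×0.2705^1.5 = 0.02490, r_C = 3.63×0.2705^2 = 0.2656.
Fraction of consumed A going to B: r_B/(r_B+r_C) = 0.08572.
C_B = 0.08572·C_{A0}·X = 0.08572×0.805×0.664 = 0.0458 kmol/m³.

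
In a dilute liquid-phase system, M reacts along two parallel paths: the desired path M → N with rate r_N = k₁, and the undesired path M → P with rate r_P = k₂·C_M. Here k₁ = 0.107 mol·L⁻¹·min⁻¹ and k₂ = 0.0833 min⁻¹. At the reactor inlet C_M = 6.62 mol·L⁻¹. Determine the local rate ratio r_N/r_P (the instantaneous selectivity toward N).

0.194

S_{N/P} = r_N/r_P = (k₁)/(k₂·C_M) = (k₁/k₂)·C_M⁻¹.
= (0.107) / (0.0833×6.620) = 0.1070/0.5514 = 0.194.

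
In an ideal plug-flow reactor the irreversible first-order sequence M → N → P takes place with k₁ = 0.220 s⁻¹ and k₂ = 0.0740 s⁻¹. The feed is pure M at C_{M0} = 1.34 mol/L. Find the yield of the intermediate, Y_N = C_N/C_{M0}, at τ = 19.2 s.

The intermediate concentration in a first-order A→B→C sequence is C_N = k₁C_{M0}(e^(−k₁τ) − e^(−k₂τ))/(k₂−k₁).
e^(−k₁τ) = e^(−0.220×19.2) = e^(−4.224) = 0.01464; e^(−k₂τ) = e^(−1.421) = 0.2415.
C_N = 0.220×1.34/(0.0740−0.220) × (0.01464−0.2415) = (-2.019)×(-0.2269) = 0.4581 mol/L.
Y_N = C_N/C_{M0} = 0.4581/1.34 = 0.342.

0.342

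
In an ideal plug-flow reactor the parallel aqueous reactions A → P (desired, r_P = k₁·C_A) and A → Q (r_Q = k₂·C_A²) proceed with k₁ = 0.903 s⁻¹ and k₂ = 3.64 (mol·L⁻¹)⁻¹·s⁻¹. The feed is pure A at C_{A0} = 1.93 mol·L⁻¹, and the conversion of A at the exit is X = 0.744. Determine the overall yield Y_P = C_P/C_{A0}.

0.138

C_A = C_{A0}(1−X) = 0.4941 mol·L⁻¹.
Along a PFR/batch, dC_P/dC_A = −r_P/(r_P+r_Q) = −k₁/(k₁+k₂·C_A).
Integrating from C_{A0} to C_A: C_P = (0.903/3.64)·ln[(0.903+3.64·1.93)/(0.903+3.64·0.494)] = 0.2481·ln(7.928/2.701) = 0.2671 mol·L⁻¹.
Y_P = C_P/C_{A0} = 0.2671/1.93 = 0.138.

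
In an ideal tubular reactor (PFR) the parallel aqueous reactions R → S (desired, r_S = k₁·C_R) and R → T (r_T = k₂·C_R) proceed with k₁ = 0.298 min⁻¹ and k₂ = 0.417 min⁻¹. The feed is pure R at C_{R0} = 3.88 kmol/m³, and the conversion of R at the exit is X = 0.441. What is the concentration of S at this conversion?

0.713 kmol/m³

C_R = C_{R0}(1−X) = 2.169 kmol/m³.
Both paths are first order in R, so the instantaneous fraction to S is constant: dC_S/d(−C_R) = k₁/(k₁+k₂) = 0.4168.
C_S = 0.4168·(C_{R0}−C_R) = 0.4168×1.711 = 0.713 kmol/m³.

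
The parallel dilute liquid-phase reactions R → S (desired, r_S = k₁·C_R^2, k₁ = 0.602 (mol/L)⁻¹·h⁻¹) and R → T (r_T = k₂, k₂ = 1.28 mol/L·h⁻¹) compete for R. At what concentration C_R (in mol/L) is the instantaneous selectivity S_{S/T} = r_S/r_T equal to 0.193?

S_{S/T} = (k₁/k₂)·C_R^2 ⇒ C_R = (S·k₂/k₁)^(0.5).
= (0.193×1.28/0.602)^(0.5) = (0.4104)^(0.5) = 0.641 mol/L.

0.641 mol/L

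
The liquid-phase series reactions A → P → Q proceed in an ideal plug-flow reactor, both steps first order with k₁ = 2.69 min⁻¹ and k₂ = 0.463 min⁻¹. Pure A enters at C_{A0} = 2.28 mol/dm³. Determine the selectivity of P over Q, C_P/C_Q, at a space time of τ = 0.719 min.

4.21

For first-order series with pure A initially, C_P(τ) = k₁C_{A0}/(k₂−k₁)·(e^(−k₁τ) − e^(−k₂τ)).
e^(−k₁τ) = e^(−2.69×0.719) = e^(−1.934) = 0.1446; e^(−k₂τ) = e^(−0.3329) = 0.7168.
C_P = 2.69×2.28/(0.463−2.69) × (0.1446−0.7168) = (-2.754)×(-0.5723) = 1.576 mol/dm³.
C_A = C_{A0}e^(−k₁τ) = 0.3296 mol/dm³, so C_Q = C_{A0}−C_A−C_P = 0.3743 mol/dm³; C_P/C_Q = 4.21.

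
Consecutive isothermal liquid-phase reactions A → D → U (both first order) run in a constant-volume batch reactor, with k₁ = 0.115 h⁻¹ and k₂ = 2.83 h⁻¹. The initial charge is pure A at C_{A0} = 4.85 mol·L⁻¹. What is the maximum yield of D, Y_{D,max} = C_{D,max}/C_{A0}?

0.0355

For a first-order series the maximum intermediate yield is C_{D,max}/C_{A0} = (k₁/k₂)^[k₂/(k₂−k₁)].
= (0.115/2.83)^(2.83/(2.83−0.115)) = (0.04064)^(1.042) = 0.03548.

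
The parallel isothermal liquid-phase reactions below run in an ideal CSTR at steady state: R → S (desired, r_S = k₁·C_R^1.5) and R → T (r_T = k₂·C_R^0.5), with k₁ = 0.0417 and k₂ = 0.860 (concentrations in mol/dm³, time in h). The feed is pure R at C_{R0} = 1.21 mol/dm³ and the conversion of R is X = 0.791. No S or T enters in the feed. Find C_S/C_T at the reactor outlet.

Exit C_R = C_{R0}(1−X) = 1.21×0.209 = 0.2529 mol/dm³.
A CSTR operates uniformly at the exit composition, giving r_S = 0.005303 and r_T = 0.4325 (each k·C_R^n at C_R = 0.2529).
Overall selectivity = C_S/C_T = r_Sτ/(r_Tτ) = r_S/r_T = 0.0123.

0.0123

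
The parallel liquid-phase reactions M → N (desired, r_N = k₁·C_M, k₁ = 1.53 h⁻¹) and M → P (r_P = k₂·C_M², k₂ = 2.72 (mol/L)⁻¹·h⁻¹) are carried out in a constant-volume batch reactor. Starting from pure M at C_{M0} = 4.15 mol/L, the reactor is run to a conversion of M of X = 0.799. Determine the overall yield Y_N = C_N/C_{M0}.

C_M = C_{M0}(1−X) = 0.8341 mol/L.
Along a PFR/batch, dC_N/dC_M = −r_N/(r_N+r_P) = −k₁/(k₁+k₂·C_M).
Integrating from C_{M0} to C_M: C_N = (1.53/2.72)·ln[(1.53+2.72·4.15)/(1.53+2.72·0.834)] = 0.5625·ln(12.82/3.799) = 0.6841 mol/L.
Y_N = C_N/C_{M0} = 0.6841/4.15 = 0.165.

0.165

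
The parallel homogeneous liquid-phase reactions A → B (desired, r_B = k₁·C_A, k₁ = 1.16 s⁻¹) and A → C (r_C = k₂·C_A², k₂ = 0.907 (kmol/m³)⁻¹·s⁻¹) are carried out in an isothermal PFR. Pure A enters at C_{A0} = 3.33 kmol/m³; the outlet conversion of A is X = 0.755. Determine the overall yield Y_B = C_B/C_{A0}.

C_A = C_{A0}(1−X) = 0.8158 kmol/m³.
Along a PFR/batch, dC_B/dC_A = −r_B/(r_B+r_C) = −k₁/(k₁+k₂·C_A).
Integrating from C_{A0} to C_A: C_B = (1.16/0.907)·ln[(1.16+0.907·3.33)/(1.16+0.907·0.816)] = 1.279·ln(4.180/1.900) = 1.009 kmol/m³.
Y_B = C_B/C_{A0} = 1.009/3.33 = 0.303.

0.303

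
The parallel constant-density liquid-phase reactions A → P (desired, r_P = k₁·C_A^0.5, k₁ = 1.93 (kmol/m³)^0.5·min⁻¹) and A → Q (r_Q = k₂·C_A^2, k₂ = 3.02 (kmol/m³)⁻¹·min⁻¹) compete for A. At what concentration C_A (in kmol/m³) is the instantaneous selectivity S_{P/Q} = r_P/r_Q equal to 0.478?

1.21 kmol/m³

S_{P/Q} = (k₁/k₂)·C_A^-1.5 ⇒ C_A = (S·k₂/k₁)^(1/(-1.5)).
= (0.478×3.02/1.93)^(-0.6667) = (0.7480)^(-0.6667) = 1.21 kmol/m³.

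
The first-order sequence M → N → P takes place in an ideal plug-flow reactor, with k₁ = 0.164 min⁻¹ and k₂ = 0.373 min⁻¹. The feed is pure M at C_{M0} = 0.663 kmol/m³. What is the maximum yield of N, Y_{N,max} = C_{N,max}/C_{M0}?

0.231

Evaluating C_N at τ_opt = ln(k₂/k₁)/(k₂−k₁) gives C_{N,max}/C_{M0} = (k₁/k₂)^[k₂/(k₂−k₁)].
= (0.164/0.373)^(0.373/(0.373−0.164)) = (0.4397)^(1.785) = 0.2307.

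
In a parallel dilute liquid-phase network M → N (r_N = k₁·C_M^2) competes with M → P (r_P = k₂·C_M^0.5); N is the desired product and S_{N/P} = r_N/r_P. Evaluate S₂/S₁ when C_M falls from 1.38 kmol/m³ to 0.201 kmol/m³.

0.0556

S_{N/P} = (k₁/k₂)·C_M^1.5, so S₂/S₁ = (C_{M,2}/C_{M,1})^1.5.
= (0.201/1.38)^1.5 = (0.1457)^1.5 = 0.0556.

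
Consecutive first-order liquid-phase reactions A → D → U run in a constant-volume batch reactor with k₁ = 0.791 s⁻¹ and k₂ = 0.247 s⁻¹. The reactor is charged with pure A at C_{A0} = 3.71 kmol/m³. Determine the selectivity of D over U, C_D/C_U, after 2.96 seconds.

1.63

For first-order series with pure A initially, C_D(t) = k₁C_{A0}/(k₂−k₁)·(e^(−k₁t) − e^(−k₂t)).
e^(−k₁t) = e^(−0.791×2.96) = e^(−2.341) = 0.09620; e^(−k₂t) = e^(−0.7311) = 0.4814.
C_D = 0.791×3.71/(0.247−0.791) × (0.09620−0.4814) = (-5.395)×(-0.3852) = 2.078 kmol/m³.
C_A = C_{A0}e^(−k₁t) = 0.3569 kmol/m³, so C_U = C_{A0}−C_A−C_D = 1.275 kmol/m³; C_D/C_U = 1.63.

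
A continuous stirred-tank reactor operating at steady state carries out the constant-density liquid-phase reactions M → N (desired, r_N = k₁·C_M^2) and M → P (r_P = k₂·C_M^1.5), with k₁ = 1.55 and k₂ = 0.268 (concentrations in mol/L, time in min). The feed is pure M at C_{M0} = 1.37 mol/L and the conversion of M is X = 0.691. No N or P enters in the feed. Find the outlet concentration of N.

0.748 mol/L

Exit C_M = C_{M0}(1−X) = 1.37×0.309 = 0.4233 mol/L.
In a CSTR the entire volume is at exit conditions, so r_N = 1.55×0.4233^2 = 0.2778 and r_P = 0.268×0.4233^1.5 = 0.07382.
Fraction of consumed M going to N: r_N/(r_N+r_P) = 0.7900.
C_N = 0.7900·C_{M0}·X = 0.7900×1.37×0.691 = 0.748 mol/L.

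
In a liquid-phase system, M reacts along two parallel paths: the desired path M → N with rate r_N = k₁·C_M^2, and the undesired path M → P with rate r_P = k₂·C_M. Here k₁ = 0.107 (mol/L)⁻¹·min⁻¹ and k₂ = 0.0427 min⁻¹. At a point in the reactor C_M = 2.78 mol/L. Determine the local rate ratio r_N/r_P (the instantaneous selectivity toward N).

S_{N/P} = r_N/r_P = (k₁·C_M^2)/(k₂·C_M) = (k₁/k₂)·C_M.
= (0.107×2.780^2) / (0.0427×2.780) = 0.8269/0.1187 = 6.97.
Since the desired path is higher order in M, keeping C_M high (PFR or concentrated feed) favours N.

6.97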